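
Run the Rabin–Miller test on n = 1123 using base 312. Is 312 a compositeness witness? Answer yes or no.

n − 1 = 1122 = 2^1 · 561, so s = 1 and d = 561.
x_0 = 312^561 mod 1123 = 1122.
x_0 = 1122 ≡ −1, so 312 is not a witness.

no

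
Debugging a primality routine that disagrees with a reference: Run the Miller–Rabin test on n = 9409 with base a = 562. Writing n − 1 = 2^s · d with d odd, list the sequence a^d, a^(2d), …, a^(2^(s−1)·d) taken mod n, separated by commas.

n − 1 = 9408 = 2^6 · 147, so s = 6 and d = 147.
x_0 = 562^147 mod 9409 = 6157.
x_1 = 6157^2 mod 9409 = 9197.
x_2 = 9197^2 mod 9409 = 7308.
x_3 = 7308^2 mod 9409 = 1380.
x_4 = 1380^2 mod 9409 = 3782.
x_5 = 3782^2 mod 9409 = 1844.

6157, 9197, 7308, 1380, 3782, 1844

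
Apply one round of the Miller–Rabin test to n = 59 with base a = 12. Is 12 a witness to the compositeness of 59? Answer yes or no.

no

n − 1 = 58 = 2^1 · 29, so s = 1 and d = 29.
x_0 = 12^29 mod 59 = 1.
x_0 = 1, so 12 is not a witness.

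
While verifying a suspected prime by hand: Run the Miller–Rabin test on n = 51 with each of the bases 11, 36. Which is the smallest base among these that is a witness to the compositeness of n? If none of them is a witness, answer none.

11

n − 1 = 50 = 2^1 · 25, so s = 1 and d = 25.
Base 11: x_0 = 11^25 mod 51 = 23. x_0 ∉ {1, 50} and s = 1, so 11 is a Miller–Rabin witness and 51 is composite.
Base 36: x_0 = 36^25 mod 51 = 36. x_0 ∉ {1, 50} and s = 1, so 36 is a Miller–Rabin witness and 51 is composite.
The smallest witness among the given bases is 11.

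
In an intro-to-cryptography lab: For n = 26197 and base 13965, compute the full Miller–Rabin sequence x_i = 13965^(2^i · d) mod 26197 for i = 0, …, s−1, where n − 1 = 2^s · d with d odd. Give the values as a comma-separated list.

n − 1 = 26196 = 2^2 · 6549, so s = 2 and d = 6549.
x_0 = 13965^6549 mod 26197 = 19967.
x_1 = 19967^2 mod 26197 = 15143.

19967, 15143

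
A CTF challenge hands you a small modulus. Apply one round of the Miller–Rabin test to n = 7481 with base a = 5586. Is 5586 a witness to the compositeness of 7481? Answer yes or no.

no

n − 1 = 7480 = 2^3 · 935, so s = 3 and d = 935.
Repeated squaring mod 7481: 5586^1 ≡ 5586, 5586^2 ≡ 145, 5586^4 ≡ 6063, 5586^8 ≡ 5816, 5586^16 ≡ 4255, 5586^32 ≡ 1005, 5586^64 ≡ 90, 5586^128 ≡ 619, 5586^256 ≡ 1630, 5586^512 ≡ 1145.
935 = 512 + 256 + 128 + 32 + 4 + 2 + 1, so 5586^935 ≡ 1145·1630·619·1005·6063·145·5586 ≡ 1 (mod 7481).
x_0 = 5586^935 mod 7481 = 1.
x_0 = 1, so 5586 is not a witness.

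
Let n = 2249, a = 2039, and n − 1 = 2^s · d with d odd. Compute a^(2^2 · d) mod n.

n − 1 = 2248 = 2^3 · 281, so s = 3 and d = 281.
Repeated squaring mod 2249: 2039^1 ≡ 2039, 2039^2 ≡ 1369, 2039^4 ≡ 744, 2039^8 ≡ 282, 2039^16 ≡ 809, 2039^32 ≡ 22, 2039^64 ≡ 484, 2039^128 ≡ 360, 2039^256 ≡ 1407.
281 = 256 + 16 + 8 + 1, so 2039^281 ≡ 1407·809·282·2039 ≡ 1736 (mod 2249).
x_0 = 1736.
x_1 = 1736^2 mod 2249 = 36.
x_2 = 36^2 mod 2249 = 1296.

1296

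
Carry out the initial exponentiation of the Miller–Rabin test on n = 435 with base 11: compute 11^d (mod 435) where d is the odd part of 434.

191

n − 1 = 434 = 2^1 · 217, so s = 1 and d = 217.
By repeated squaring, 11^217 ≡ 191 (mod 435).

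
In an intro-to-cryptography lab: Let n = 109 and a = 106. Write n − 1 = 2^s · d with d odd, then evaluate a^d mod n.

108

n − 1 = 108 = 2^2 · 27, so s = 2 and d = 27.
By repeated squaring, 106^27 ≡ 108 (mod 109).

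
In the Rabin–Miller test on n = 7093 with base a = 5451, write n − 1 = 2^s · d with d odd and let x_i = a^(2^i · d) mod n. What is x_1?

3303

n − 1 = 7092 = 2^2 · 1773, so s = 2 and d = 1773.
By repeated squaring, 5451^1773 ≡ 869 (mod 7093).
x_0 = 869.
x_1 = 869^2 mod 7093 = 3303.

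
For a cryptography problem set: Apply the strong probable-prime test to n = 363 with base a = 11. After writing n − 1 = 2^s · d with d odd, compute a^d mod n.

242

n − 1 = 362 = 2^1 · 181, so s = 1 and d = 181.
Repeated squaring mod 363: 11^1 ≡ 11, 11^2 ≡ 121, 11^4 ≡ 121, 11^8 ≡ 121, 11^16 ≡ 121, 11^32 ≡ 121, 11^64 ≡ 121, 11^128 ≡ 121.
181 = 128 + 32 + 16 + 4 + 1, so 11^181 ≡ 121·121·121·121·11 ≡ 242 (mod 363).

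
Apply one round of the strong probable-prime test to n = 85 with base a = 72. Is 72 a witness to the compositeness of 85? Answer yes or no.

no

n − 1 = 84 = 2^2 · 21, so s = 2 and d = 21.
x_0 = 72^21 mod 85 = 72.
x_0 is neither 1 nor 84, so continue squaring.
x_1 = 72^2 mod 85 = 84.
x_1 ≡ −1, so 72 is not a witness.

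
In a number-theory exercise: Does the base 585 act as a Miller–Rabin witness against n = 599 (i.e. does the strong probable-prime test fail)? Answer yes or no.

n − 1 = 598 = 2^1 · 299, so s = 1 and d = 299.
x_0 = 585^299 mod 599 = 1.
x_0 = 1, so 585 is not a witness.

no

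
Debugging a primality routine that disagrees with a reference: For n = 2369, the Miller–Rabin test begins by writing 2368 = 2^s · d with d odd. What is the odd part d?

Halving: 2368 → 1184 → 592 → 296 → 148 → 74 → 37; 37 is odd.
So 2368 = 2^6 · 37.

37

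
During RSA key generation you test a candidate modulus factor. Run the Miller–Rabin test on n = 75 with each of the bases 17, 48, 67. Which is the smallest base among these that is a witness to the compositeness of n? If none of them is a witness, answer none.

n − 1 = 74 = 2^1 · 37, so s = 1 and d = 37.
Base 17: x_0 = 17^37 mod 75 = 2. x_0 ∉ {1, 74} and s = 1, so 17 is a Miller–Rabin witness and 75 is composite.
Base 48: x_0 = 48^37 mod 75 = 3. x_0 ∉ {1, 74} and s = 1, so 48 is a Miller–Rabin witness and 75 is composite.
Base 67: x_0 = 67^37 mod 75 = 52. x_0 ∉ {1, 74} and s = 1, so 67 is a Miller–Rabin witness and 75 is composite.
The smallest witness among the given bases is 17.

17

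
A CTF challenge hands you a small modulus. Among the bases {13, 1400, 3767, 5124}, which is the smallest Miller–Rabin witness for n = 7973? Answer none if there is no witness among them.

n − 1 = 7972 = 2^2 · 1993, so s = 2 and d = 1993.
Base 13: x_0 = 13^1993 mod 7973 = 727. x_0 is neither 1 nor 7972, so continue squaring. x_1 = 727^2 mod 7973 = 2311. Reached i = s−1 = 1 without hitting −1: 13 is a Miller–Rabin witness and 7973 is composite.
Base 1400: x_0 = 1400^1993 mod 7973 = 1813. x_0 is neither 1 nor 7972, so continue squaring. x_1 = 1813^2 mod 7973 = 2093. Reached i = s−1 = 1 without hitting −1: 1400 is a Miller–Rabin witness and 7973 is composite.
Base 3767: x_0 = 3767^1993 mod 7973 = 1163. x_0 is neither 1 nor 7972, so continue squaring. x_1 = 1163^2 mod 7973 = 5132. Reached i = s−1 = 1 without hitting −1: 3767 is a Miller–Rabin witness and 7973 is composite.
Base 5124: x_0 = 5124^1993 mod 7973 = 3920. x_0 is neither 1 nor 7972, so continue squaring. x_1 = 3920^2 mod 7973 = 2429. Reached i = s−1 = 1 without hitting −1: 5124 is a Miller–Rabin witness and 7973 is composite.
The smallest witness among the given bases is 13.

13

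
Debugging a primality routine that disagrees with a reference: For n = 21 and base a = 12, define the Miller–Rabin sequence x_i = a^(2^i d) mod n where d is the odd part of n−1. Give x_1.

9

n − 1 = 20 = 2^2 · 5, so s = 2 and d = 5.
x_0 = 12^5 mod 21 = 3.
x_1 = 3^2 mod 21 = 9.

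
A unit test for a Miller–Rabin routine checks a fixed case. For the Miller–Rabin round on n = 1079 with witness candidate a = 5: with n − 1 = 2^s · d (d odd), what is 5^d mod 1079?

n − 1 = 1078 = 2^1 · 539, so s = 1 and d = 539.
5^539 mod 1079 = 892.

892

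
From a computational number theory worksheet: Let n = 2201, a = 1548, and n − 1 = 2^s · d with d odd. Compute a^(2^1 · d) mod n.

n − 1 = 2200 = 2^3 · 275, so s = 3 and d = 275.
By repeated squaring, 1548^275 ≡ 1208 (mod 2201).
x_0 = 1208.
x_1 = 1208^2 mod 2201 = 1.

1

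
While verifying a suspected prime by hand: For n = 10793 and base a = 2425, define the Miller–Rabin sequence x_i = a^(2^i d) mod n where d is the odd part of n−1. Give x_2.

n − 1 = 10792 = 2^3 · 1349, so s = 3 and d = 1349.
x_0 = 2425^1349 mod 10793 = 7006.
x_1 = 7006^2 mod 10793 = 8265.
x_2 = 8265^2 mod 10793 = 1328.

1328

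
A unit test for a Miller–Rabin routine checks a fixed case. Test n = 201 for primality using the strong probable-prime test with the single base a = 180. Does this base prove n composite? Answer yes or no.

yes

n − 1 = 200 = 2^3 · 25, so s = 3 and d = 25.
x_0 = 180^25 mod 201 = 168.
x_0 is neither 1 nor 200, so continue squaring.
x_1 = 168^2 mod 201 = 84.
x_2 = 84^2 mod 201 = 21.
Reached i = s−1 = 2 without hitting −1: 180 is a Miller–Rabin witness and 201 is composite.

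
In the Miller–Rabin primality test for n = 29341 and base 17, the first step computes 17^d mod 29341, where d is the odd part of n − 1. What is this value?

23230

n − 1 = 29340 = 2^2 · 7335, so s = 2 and d = 7335.
17^7335 mod 29341 = 23230.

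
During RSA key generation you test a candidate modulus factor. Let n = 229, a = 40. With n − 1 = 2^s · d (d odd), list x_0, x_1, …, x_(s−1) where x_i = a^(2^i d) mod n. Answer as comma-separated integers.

n − 1 = 228 = 2^2 · 57, so s = 2 and d = 57.
x_0 = 40^57 mod 229 = 122.
x_1 = 122^2 mod 229 = 228.

122, 228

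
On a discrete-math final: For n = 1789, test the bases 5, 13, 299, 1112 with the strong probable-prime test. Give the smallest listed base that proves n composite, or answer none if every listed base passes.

none

n − 1 = 1788 = 2^2 · 447, so s = 2 and d = 447.
Base 5: x_0 = 5^447 mod 1789 = 1788. x_0 = 1788 ≡ −1, so 5 is not a witness.
Base 13: x_0 = 13^447 mod 1789 = 724. x_0 is neither 1 nor 1788, so continue squaring. x_1 = 724^2 mod 1789 = 1788. x_1 ≡ −1, so 13 is not a witness.
Base 299: x_0 = 299^447 mod 1789 = 1065. x_0 is neither 1 nor 1788, so continue squaring. x_1 = 1065^2 mod 1789 = 1788. x_1 ≡ −1, so 299 is not a witness.
Base 1112: x_0 = 1112^447 mod 1789 = 1065. x_0 is neither 1 nor 1788, so continue squaring. x_1 = 1065^2 mod 1789 = 1788. x_1 ≡ −1, so 1112 is not a witness.
No listed base is a witness for 1789.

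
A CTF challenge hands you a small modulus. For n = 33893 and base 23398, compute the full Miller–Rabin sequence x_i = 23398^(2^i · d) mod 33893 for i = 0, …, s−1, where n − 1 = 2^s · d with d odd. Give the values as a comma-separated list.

n − 1 = 33892 = 2^2 · 8473, so s = 2 and d = 8473.
x_0 = 23398^8473 mod 33893 = 10092.
x_1 = 10092^2 mod 33893 = 33892.

10092, 33892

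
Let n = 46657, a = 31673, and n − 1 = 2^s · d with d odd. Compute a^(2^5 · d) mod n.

1

n − 1 = 46656 = 2^6 · 729, so s = 6 and d = 729.
By repeated squaring, 31673^729 ≡ 21091 (mod 46657).
x_0 = 21091.
x_1 = 21091^2 mod 46657 = 2443.
x_2 = 2443^2 mod 46657 = 42810.
x_3 = 42810^2 mod 46657 = 9140.
x_4 = 9140^2 mod 46657 = 23570.
x_5 = 23570^2 mod 46657 = 1.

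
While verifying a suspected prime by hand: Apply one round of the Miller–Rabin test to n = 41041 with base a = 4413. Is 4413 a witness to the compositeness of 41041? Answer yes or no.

yes

n − 1 = 41040 = 2^4 · 2565, so s = 4 and d = 2565.
Repeated squaring mod 41041: 4413^1 ≡ 4413, 4413^2 ≡ 21135, 4413^4 ≡ 39022, 4413^8 ≡ 13302, 4413^16 ≡ 15453, 4413^32 ≡ 18671, 4413^64 ≡ 3987, 4413^128 ≡ 13302, 4413^256 ≡ 15453, 4413^512 ≡ 18671, 4413^1024 ≡ 3987, 4413^2048 ≡ 13302.
2565 = 2048 + 512 + 4 + 1, so 4413^2565 ≡ 13302·18671·39022·4413 ≡ 23561 (mod 41041).
x_0 = 4413^2565 mod 41041 = 23561.
x_0 is neither 1 nor 41040, so continue squaring.
x_1 = 23561^2 mod 41041 = 155.
x_2 = 155^2 mod 41041 = 24025.
x_3 = 24025^2 mod 41041 = 1.
x_3 = 1 but x_2 ≠ ±1, a nontrivial square root of 1 — 4413 is a witness and 41041 is composite.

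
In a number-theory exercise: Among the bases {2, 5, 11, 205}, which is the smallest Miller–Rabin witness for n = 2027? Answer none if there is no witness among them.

n − 1 = 2026 = 2^1 · 1013, so s = 1 and d = 1013.
Base 2: x_0 = 2^1013 mod 2027 = 2026. x_0 = 2026 ≡ −1, so 2 is not a witness.
Base 5: x_0 = 5^1013 mod 2027 = 2026. x_0 = 2026 ≡ −1, so 5 is not a witness.
Base 11: x_0 = 11^1013 mod 2027 = 2026. x_0 = 2026 ≡ −1, so 11 is not a witness.
Base 205: x_0 = 205^1013 mod 2027 = 2026. x_0 = 2026 ≡ −1, so 205 is not a witness.
No listed base is a witness for 2027.

none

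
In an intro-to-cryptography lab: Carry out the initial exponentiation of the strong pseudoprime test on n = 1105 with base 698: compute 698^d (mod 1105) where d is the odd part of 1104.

n − 1 = 1104 = 2^4 · 69, so s = 4 and d = 69.
Repeated squaring mod 1105: 698^1 ≡ 698, 698^2 ≡ 1004, 698^4 ≡ 256, 698^8 ≡ 341, 698^16 ≡ 256, 698^32 ≡ 341, 698^64 ≡ 256.
69 = 64 + 4 + 1, so 698^69 ≡ 256·256·698 ≡ 443 (mod 1105).

443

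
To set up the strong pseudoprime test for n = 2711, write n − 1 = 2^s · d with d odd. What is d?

1355

Halving: 2710 → 1355; 1355 is odd.
So 2710 = 2^1 · 1355.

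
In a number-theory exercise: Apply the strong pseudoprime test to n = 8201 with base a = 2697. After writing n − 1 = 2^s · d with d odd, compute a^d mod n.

6832

n − 1 = 8200 = 2^3 · 1025, so s = 3 and d = 1025.
2697^1025 mod 8201 = 6832.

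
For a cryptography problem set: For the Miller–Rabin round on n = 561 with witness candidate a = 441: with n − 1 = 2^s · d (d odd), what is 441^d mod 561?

441

n − 1 = 560 = 2^4 · 35, so s = 4 and d = 35.
441^35 mod 561 = 441.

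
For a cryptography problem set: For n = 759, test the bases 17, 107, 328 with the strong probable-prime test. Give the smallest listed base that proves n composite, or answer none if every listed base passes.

17

n − 1 = 758 = 2^1 · 379, so s = 1 and d = 379.
Base 17: x_0 = 17^379 mod 759 = 596. x_0 ∉ {1, 758} and s = 1, so 17 is a Miller–Rabin witness and 759 is composite.
Base 107: x_0 = 107^379 mod 759 = 260. x_0 ∉ {1, 758} and s = 1, so 107 is a Miller–Rabin witness and 759 is composite.
Base 328: x_0 = 328^379 mod 759 = 577. x_0 ∉ {1, 758} and s = 1, so 328 is a Miller–Rabin witness and 759 is composite.
The smallest witness among the given bases is 17.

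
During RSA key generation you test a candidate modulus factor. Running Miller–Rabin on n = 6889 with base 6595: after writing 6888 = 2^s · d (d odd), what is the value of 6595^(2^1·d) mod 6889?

n − 1 = 6888 = 2^3 · 861, so s = 3 and d = 861.
x_0 = 6595^861 mod 6889 = 2989.
x_1 = 2989^2 mod 6889 = 5977.

5977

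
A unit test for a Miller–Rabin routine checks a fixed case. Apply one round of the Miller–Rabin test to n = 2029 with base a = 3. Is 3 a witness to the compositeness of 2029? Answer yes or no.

no

n − 1 = 2028 = 2^2 · 507, so s = 2 and d = 507.
x_0 = 3^507 mod 2029 = 1.
x_0 = 1, so 3 is not a witness.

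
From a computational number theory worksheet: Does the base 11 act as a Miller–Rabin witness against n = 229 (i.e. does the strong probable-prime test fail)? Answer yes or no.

no

n − 1 = 228 = 2^2 · 57, so s = 2 and d = 57.
x_0 = 11^57 mod 229 = 228.
x_0 = 228 ≡ −1, so 11 is not a witness.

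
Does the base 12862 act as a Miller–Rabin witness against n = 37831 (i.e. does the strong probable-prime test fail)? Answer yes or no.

n − 1 = 37830 = 2^1 · 18915, so s = 1 and d = 18915.
By repeated squaring, 12862^18915 ≡ 1 (mod 37831).
x_0 = 12862^18915 mod 37831 = 1.
x_0 = 1, so 12862 is not a witness.

no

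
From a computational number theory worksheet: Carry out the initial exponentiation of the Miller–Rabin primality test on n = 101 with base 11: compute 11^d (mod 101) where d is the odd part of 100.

n − 1 = 100 = 2^2 · 25, so s = 2 and d = 25.
Repeated squaring mod 101: 11^1 ≡ 11, 11^2 ≡ 20, 11^4 ≡ 97, 11^8 ≡ 16, 11^16 ≡ 54.
25 = 16 + 8 + 1, so 11^25 ≡ 54·16·11 ≡ 10 (mod 101).

10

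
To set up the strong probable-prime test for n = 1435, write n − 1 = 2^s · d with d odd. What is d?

Halving: 1434 → 717; 717 is odd.
So 1434 = 2^1 · 717.

717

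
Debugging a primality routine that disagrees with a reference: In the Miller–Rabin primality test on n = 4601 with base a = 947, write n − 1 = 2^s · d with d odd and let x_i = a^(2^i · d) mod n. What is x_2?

n − 1 = 4600 = 2^3 · 575, so s = 3 and d = 575.
Repeated squaring mod 4601: 947^1 ≡ 947, 947^2 ≡ 4215, 947^4 ≡ 1764, 947^8 ≡ 1420, 947^16 ≡ 1162, 947^32 ≡ 2151, 947^64 ≡ 2796, 947^128 ≡ 517, 947^256 ≡ 431, 947^512 ≡ 1721.
575 = 512 + 32 + 16 + 8 + 4 + 2 + 1, so 947^575 ≡ 1721·2151·1162·1420·1764·4215·947 ≡ 3269 (mod 4601).
x_0 = 3269.
x_1 = 3269^2 mod 4601 = 2839.
x_2 = 2839^2 mod 4601 = 3570.

3570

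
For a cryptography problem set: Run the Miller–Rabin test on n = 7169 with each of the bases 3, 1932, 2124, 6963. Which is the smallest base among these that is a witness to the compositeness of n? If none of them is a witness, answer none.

3

n − 1 = 7168 = 2^10 · 7, so s = 10 and d = 7.
Base 3: x_0 = 3^7 mod 7169 = 2187. x_0 is neither 1 nor 7168, so continue squaring. x_1 = 2187^2 mod 7169 = 1246. x_2 = 1246^2 mod 7169 = 4012. x_3 = 4012^2 mod 7169 = 1739. x_4 = 1739^2 mod 7169 = 5972. x_5 = 5972^2 mod 7169 = 6178. x_6 = 6178^2 mod 7169 = 7097. x_7 = 7097^2 mod 7169 = 5184. x_8 = 5184^2 mod 7169 = 4444. x_9 = 4444^2 mod 7169 = 5710. Reached i = s−1 = 9 without hitting −1: 3 is a Miller–Rabin witness and 7169 is composite.
Base 1932: x_0 = 1932^7 mod 7169 = 2057. x_0 is neither 1 nor 7168, so continue squaring. x_1 = 2057^2 mod 7169 = 1539. x_2 = 1539^2 mod 7169 = 2751. x_3 = 2751^2 mod 7169 = 4706. x_4 = 4706^2 mod 7169 = 1395. x_5 = 1395^2 mod 7169 = 3226. x_6 = 3226^2 mod 7169 = 4857. x_7 = 4857^2 mod 7169 = 4439. x_8 = 4439^2 mod 7169 = 4309. x_9 = 4309^2 mod 7169 = 6940. Reached i = s−1 = 9 without hitting −1: 1932 is a Miller–Rabin witness and 7169 is composite.
Base 2124: x_0 = 2124^7 mod 7169 = 3041. x_0 is neither 1 nor 7168, so continue squaring. x_1 = 3041^2 mod 7169 = 6840. x_2 = 6840^2 mod 7169 = 706. x_3 = 706^2 mod 7169 = 3775. x_4 = 3775^2 mod 7169 = 5822. x_5 = 5822^2 mod 7169 = 652. x_6 = 652^2 mod 7169 = 2133. x_7 = 2133^2 mod 7169 = 4543. x_8 = 4543^2 mod 7169 = 6467. x_9 = 6467^2 mod 7169 = 5312. Reached i = s−1 = 9 without hitting −1: 2124 is a Miller–Rabin witness and 7169 is composite.
Base 6963: x_0 = 6963^7 mod 7169 = 4553. x_0 is neither 1 nor 7168, so continue squaring. x_1 = 4553^2 mod 7169 = 4230. x_2 = 4230^2 mod 7169 = 6245. x_3 = 6245^2 mod 7169 = 665. x_4 = 665^2 mod 7169 = 4916. x_5 = 4916^2 mod 7169 = 357. x_6 = 357^2 mod 7169 = 5576. x_7 = 5576^2 mod 7169 = 6992. x_8 = 6992^2 mod 7169 = 2653. x_9 = 2653^2 mod 7169 = 5620. Reached i = s−1 = 9 without hitting −1: 6963 is a Miller–Rabin witness and 7169 is composite.
The smallest witness among the given bases is 3.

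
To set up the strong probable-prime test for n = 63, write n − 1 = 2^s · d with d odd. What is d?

Halving: 62 → 31; 31 is odd.
So 62 = 2^1 · 31.

31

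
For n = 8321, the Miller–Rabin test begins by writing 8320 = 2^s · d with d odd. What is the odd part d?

Halving: 8320 → 4160 → 2080 → 1040 → 520 → 260 → 130 → 65; 65 is odd.
So 8320 = 2^7 · 65.

65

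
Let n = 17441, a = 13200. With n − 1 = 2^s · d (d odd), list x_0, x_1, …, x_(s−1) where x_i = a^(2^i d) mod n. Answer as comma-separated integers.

n − 1 = 17440 = 2^5 · 545, so s = 5 and d = 545.
x_0 = 13200^545 mod 17441 = 3021.
x_1 = 3021^2 mod 17441 = 4798.
x_2 = 4798^2 mod 17441 = 16125.
x_3 = 16125^2 mod 17441 = 5197.
x_4 = 5197^2 mod 17441 = 10141.

3021, 4798, 16125, 5197, 10141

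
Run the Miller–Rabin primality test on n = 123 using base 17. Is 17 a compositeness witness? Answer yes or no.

n − 1 = 122 = 2^1 · 61, so s = 1 and d = 61.
x_0 = 17^61 mod 123 = 65.
x_0 ∉ {1, 122} and s = 1, so 17 is a Miller–Rabin witness and 123 is composite.

yes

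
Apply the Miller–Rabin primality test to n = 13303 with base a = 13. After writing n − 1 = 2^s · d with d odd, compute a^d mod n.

n − 1 = 13302 = 2^1 · 6651, so s = 1 and d = 6651.
13^6651 mod 13303 = 12385.

12385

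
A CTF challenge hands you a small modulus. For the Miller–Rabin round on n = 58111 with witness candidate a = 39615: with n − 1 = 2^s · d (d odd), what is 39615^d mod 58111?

58110

n − 1 = 58110 = 2^1 · 29055, so s = 1 and d = 29055.
39615^29055 mod 58111 = 58110.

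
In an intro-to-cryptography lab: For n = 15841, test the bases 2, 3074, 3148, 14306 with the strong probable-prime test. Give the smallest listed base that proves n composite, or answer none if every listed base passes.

n − 1 = 15840 = 2^5 · 495, so s = 5 and d = 495.
Base 2: x_0 = 2^495 mod 15841 = 1. x_0 = 1, so 2 is not a witness.
Base 3074: x_0 = 3074^495 mod 15841 = 1. x_0 = 1, so 3074 is not a witness.
Base 3148: x_0 = 3148^495 mod 15841 = 15840. x_0 = 15840 ≡ −1, so 3148 is not a witness.
Base 14306: x_0 = 14306^495 mod 15841 = 15840. x_0 = 15840 ≡ −1, so 14306 is not a witness.
No listed base is a witness for 15841.

none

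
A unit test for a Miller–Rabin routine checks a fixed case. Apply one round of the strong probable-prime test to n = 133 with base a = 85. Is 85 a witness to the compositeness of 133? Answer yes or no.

yes

n − 1 = 132 = 2^2 · 33, so s = 2 and d = 33.
x_0 = 85^33 mod 133 = 106.
x_0 is neither 1 nor 132, so continue squaring.
x_1 = 106^2 mod 133 = 64.
Reached i = s−1 = 1 without hitting −1: 85 is a Miller–Rabin witness and 133 is composite.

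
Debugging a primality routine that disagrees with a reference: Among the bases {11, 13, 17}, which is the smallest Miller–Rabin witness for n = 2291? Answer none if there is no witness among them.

n − 1 = 2290 = 2^1 · 1145, so s = 1 and d = 1145.
Base 11: x_0 = 11^1145 mod 2291 = 1991. x_0 ∉ {1, 2290} and s = 1, so 11 is a Miller–Rabin witness and 2291 is composite.
Base 13: x_0 = 13^1145 mod 2291 = 4. x_0 ∉ {1, 2290} and s = 1, so 13 is a Miller–Rabin witness and 2291 is composite.
Base 17: x_0 = 17^1145 mod 2291 = 17. x_0 ∉ {1, 2290} and s = 1, so 17 is a Miller–Rabin witness and 2291 is composite.
The smallest witness among the given bases is 11.

11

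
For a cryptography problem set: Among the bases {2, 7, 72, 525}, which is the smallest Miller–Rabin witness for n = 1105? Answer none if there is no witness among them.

2

n − 1 = 1104 = 2^4 · 69, so s = 4 and d = 69.
Base 2: x_0 = 2^69 mod 1105 = 967. x_0 is neither 1 nor 1104, so continue squaring. x_1 = 967^2 mod 1105 = 259. x_2 = 259^2 mod 1105 = 781. x_3 = 781^2 mod 1105 = 1. x_3 = 1 but x_2 ≠ ±1, a nontrivial square root of 1 — 2 is a witness and 1105 is composite.
Base 7: x_0 = 7^69 mod 1105 = 827. x_0 is neither 1 nor 1104, so continue squaring. x_1 = 827^2 mod 1105 = 1039. x_2 = 1039^2 mod 1105 = 1041. x_3 = 1041^2 mod 1105 = 781. Reached i = s−1 = 3 without hitting −1: 7 is a Miller–Rabin witness and 1105 is composite.
Base 72: x_0 = 72^69 mod 1105 = 242. x_0 is neither 1 nor 1104, so continue squaring. x_1 = 242^2 mod 1105 = 1104. x_1 ≡ −1, so 72 is not a witness.
Base 525: x_0 = 525^69 mod 1105 = 70. x_0 is neither 1 nor 1104, so continue squaring. x_1 = 70^2 mod 1105 = 480. x_2 = 480^2 mod 1105 = 560. x_3 = 560^2 mod 1105 = 885. Reached i = s−1 = 3 without hitting −1: 525 is a Miller–Rabin witness and 1105 is composite.
The smallest witness among the given bases is 2.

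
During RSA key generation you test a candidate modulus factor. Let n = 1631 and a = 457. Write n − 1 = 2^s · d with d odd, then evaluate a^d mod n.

n − 1 = 1630 = 2^1 · 815, so s = 1 and d = 815.
Repeated squaring mod 1631: 457^1 ≡ 457, 457^2 ≡ 81, 457^4 ≡ 37, 457^8 ≡ 1369, 457^16 ≡ 142, 457^32 ≡ 592, 457^64 ≡ 1430, 457^128 ≡ 1257, 457^256 ≡ 1241, 457^512 ≡ 417.
815 = 512 + 256 + 32 + 8 + 4 + 2 + 1, so 457^815 ≡ 417·1241·592·1369·37·81·457 ≡ 669 (mod 1631).

669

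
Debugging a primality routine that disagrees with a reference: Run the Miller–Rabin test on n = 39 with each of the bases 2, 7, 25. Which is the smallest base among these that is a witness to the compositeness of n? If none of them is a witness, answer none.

n − 1 = 38 = 2^1 · 19, so s = 1 and d = 19.
Base 2: x_0 = 2^19 mod 39 = 11. x_0 ∉ {1, 38} and s = 1, so 2 is a Miller–Rabin witness and 39 is composite.
Base 7: x_0 = 7^19 mod 39 = 19. x_0 ∉ {1, 38} and s = 1, so 7 is a Miller–Rabin witness and 39 is composite.
Base 25: x_0 = 25^19 mod 39 = 25. x_0 ∉ {1, 38} and s = 1, so 25 is a Miller–Rabin witness and 39 is composite.
The smallest witness among the given bases is 2.

2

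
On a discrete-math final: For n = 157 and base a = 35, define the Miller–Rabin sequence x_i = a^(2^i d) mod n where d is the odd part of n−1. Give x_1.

1

n − 1 = 156 = 2^2 · 39, so s = 2 and d = 39.
x_0 = 35^39 mod 157 = 1.
x_1 = 1^2 mod 157 = 1.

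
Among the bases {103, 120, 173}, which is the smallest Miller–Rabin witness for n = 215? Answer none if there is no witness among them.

103

n − 1 = 214 = 2^1 · 107, so s = 1 and d = 107.
Base 103: x_0 = 103^107 mod 215 = 117. x_0 ∉ {1, 214} and s = 1, so 103 is a Miller–Rabin witness and 215 is composite.
Base 120: x_0 = 120^107 mod 215 = 5. x_0 ∉ {1, 214} and s = 1, so 120 is a Miller–Rabin witness and 215 is composite.
Base 173: x_0 = 173^107 mod 215 = 87. x_0 ∉ {1, 214} and s = 1, so 173 is a Miller–Rabin witness and 215 is composite.
The smallest witness among the given bases is 103.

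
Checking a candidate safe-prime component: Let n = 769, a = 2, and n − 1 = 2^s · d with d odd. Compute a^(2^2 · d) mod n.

n − 1 = 768 = 2^8 · 3, so s = 8 and d = 3.
x_0 = 2^3 mod 769 = 8.
x_1 = 8^2 mod 769 = 64.
x_2 = 64^2 mod 769 = 251.

251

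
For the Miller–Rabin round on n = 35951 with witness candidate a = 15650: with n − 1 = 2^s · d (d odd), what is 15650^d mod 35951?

1

n − 1 = 35950 = 2^1 · 17975, so s = 1 and d = 17975.
By repeated squaring, 15650^17975 ≡ 1 (mod 35951).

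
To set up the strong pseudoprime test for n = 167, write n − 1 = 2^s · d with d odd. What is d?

Halving: 166 → 83; 83 is odd.
So 166 = 2^1 · 83.

83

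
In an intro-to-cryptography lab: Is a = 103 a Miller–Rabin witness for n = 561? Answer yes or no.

n − 1 = 560 = 2^4 · 35, so s = 4 and d = 35.
x_0 = 103^35 mod 561 = 1.
x_0 = 1, so 103 is not a witness.

no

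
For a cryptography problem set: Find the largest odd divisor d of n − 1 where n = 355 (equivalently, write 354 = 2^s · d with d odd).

Halving: 354 → 177; 177 is odd.
So 354 = 2^1 · 177.

177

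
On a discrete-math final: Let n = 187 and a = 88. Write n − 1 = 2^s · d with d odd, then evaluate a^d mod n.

165

n − 1 = 186 = 2^1 · 93, so s = 1 and d = 93.
88^93 mod 187 = 165.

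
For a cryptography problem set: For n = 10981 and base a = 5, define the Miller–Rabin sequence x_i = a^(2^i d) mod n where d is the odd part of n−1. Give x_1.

8068

n − 1 = 10980 = 2^2 · 2745, so s = 2 and d = 2745.
x_0 = 5^2745 mod 10981 = 3972.
x_1 = 3972^2 mod 10981 = 8068.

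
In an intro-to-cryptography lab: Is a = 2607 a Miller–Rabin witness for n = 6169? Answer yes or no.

yes

n − 1 = 6168 = 2^3 · 771, so s = 3 and d = 771.
x_0 = 2607^771 mod 6169 = 3301.
x_0 is neither 1 nor 6168, so continue squaring.
x_1 = 3301^2 mod 6169 = 2147.
x_2 = 2147^2 mod 6169 = 1366.
Reached i = s−1 = 2 without hitting −1: 2607 is a Miller–Rabin witness and 6169 is composite.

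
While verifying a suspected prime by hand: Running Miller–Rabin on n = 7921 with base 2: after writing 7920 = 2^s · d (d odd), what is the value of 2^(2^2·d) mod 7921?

n − 1 = 7920 = 2^4 · 495, so s = 4 and d = 495.
Repeated squaring mod 7921: 2^1 ≡ 2, 2^2 ≡ 4, 2^4 ≡ 16, 2^8 ≡ 256, 2^16 ≡ 2168, 2^32 ≡ 3071, 2^64 ≡ 5051, 2^128 ≡ 6981, 2^256 ≡ 4369.
495 = 256 + 128 + 64 + 32 + 8 + 4 + 2 + 1, so 2^495 ≡ 4369·6981·5051·3071·256·16·4·2 ≡ 4985 (mod 7921).
x_0 = 4985.
x_1 = 4985^2 mod 7921 = 2048.
x_2 = 2048^2 mod 7921 = 4095.

4095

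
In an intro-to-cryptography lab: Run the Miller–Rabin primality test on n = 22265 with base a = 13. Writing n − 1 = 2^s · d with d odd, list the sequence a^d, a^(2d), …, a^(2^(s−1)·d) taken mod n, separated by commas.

21092, 17764, 20116

n − 1 = 22264 = 2^3 · 2783, so s = 3 and d = 2783.
x_0 = 13^2783 mod 22265 = 21092.
x_1 = 21092^2 mod 22265 = 17764.
x_2 = 17764^2 mod 22265 = 20116.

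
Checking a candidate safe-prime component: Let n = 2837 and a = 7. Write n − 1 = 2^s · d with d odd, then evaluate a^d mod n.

1

n − 1 = 2836 = 2^2 · 709, so s = 2 and d = 709.
Repeated squaring mod 2837: 7^1 ≡ 7, 7^2 ≡ 49, 7^4 ≡ 2401, 7^8 ≡ 17, 7^16 ≡ 289, 7^32 ≡ 1248, 7^64 ≡ 2828, 7^128 ≡ 81, 7^256 ≡ 887, 7^512 ≡ 920.
709 = 512 + 128 + 64 + 4 + 1, so 7^709 ≡ 920·81·2828·2401·7 ≡ 1 (mod 2837).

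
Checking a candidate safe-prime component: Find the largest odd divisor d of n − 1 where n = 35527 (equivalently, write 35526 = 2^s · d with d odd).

Halving: 35526 → 17763; 17763 is odd.
So 35526 = 2^1 · 17763.

17763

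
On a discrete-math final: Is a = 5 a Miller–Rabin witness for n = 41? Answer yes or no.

no

n − 1 = 40 = 2^3 · 5, so s = 3 and d = 5.
Repeated squaring mod 41: 5^1 ≡ 5, 5^2 ≡ 25, 5^4 ≡ 10.
5 = 4 + 1, so 5^5 ≡ 10·5 ≡ 9 (mod 41).
x_0 = 5^5 mod 41 = 9.
x_0 is neither 1 nor 40, so continue squaring.
x_1 = 9^2 mod 41 = 40.
x_1 ≡ −1, so 5 is not a witness.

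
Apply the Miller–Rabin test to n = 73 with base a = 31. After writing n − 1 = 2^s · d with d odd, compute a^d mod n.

n − 1 = 72 = 2^3 · 9, so s = 3 and d = 9.
31^9 mod 73 = 51.

51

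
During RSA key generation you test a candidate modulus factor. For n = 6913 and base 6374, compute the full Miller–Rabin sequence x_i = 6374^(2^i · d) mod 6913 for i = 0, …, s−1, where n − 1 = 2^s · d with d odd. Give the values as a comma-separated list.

n − 1 = 6912 = 2^8 · 27, so s = 8 and d = 27.
x_0 = 6374^27 mod 6913 = 3910.
x_1 = 3910^2 mod 6913 = 3457.
x_2 = 3457^2 mod 6913 = 5185.
x_3 = 5185^2 mod 6913 = 6481.
x_4 = 6481^2 mod 6913 = 6886.
x_5 = 6886^2 mod 6913 = 729.
x_6 = 729^2 mod 6913 = 6053.
x_7 = 6053^2 mod 6913 = 6822.

3910, 3457, 5185, 6481, 6886, 729, 6053, 6822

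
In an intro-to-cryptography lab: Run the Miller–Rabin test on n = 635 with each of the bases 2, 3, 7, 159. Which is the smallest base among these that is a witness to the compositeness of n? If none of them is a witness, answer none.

2

n − 1 = 634 = 2^1 · 317, so s = 1 and d = 317.
Base 2: x_0 = 2^317 mod 635 = 512. x_0 ∉ {1, 634} and s = 1, so 2 is a Miller–Rabin witness and 635 is composite.
Base 3: x_0 = 3^317 mod 635 = 118. x_0 ∉ {1, 634} and s = 1, so 3 is a Miller–Rabin witness and 635 is composite.
Base 7: x_0 = 7^317 mod 635 = 332. x_0 ∉ {1, 634} and s = 1, so 7 is a Miller–Rabin witness and 635 is composite.
Base 159: x_0 = 159^317 mod 635 = 389. x_0 ∉ {1, 634} and s = 1, so 159 is a Miller–Rabin witness and 635 is composite.
The smallest witness among the given bases is 2.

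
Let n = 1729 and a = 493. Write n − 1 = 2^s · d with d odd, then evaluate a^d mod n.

1728

n − 1 = 1728 = 2^6 · 27, so s = 6 and d = 27.
493^27 mod 1729 = 1728.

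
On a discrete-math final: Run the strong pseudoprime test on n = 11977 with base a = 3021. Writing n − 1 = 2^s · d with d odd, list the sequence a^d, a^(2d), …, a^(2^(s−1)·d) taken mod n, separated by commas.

4327, 2878, 6777

n − 1 = 11976 = 2^3 · 1497, so s = 3 and d = 1497.
x_0 = 3021^1497 mod 11977 = 4327.
x_1 = 4327^2 mod 11977 = 2878.
x_2 = 2878^2 mod 11977 = 6777.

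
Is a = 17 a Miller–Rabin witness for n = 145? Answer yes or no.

no

n − 1 = 144 = 2^4 · 9, so s = 4 and d = 9.
Repeated squaring mod 145: 17^1 ≡ 17, 17^2 ≡ 144, 17^4 ≡ 1, 17^8 ≡ 1.
9 = 8 + 1, so 17^9 ≡ 1·17 ≡ 17 (mod 145).
x_0 = 17^9 mod 145 = 17.
x_0 is neither 1 nor 144, so continue squaring.
x_1 = 17^2 mod 145 = 144.
x_1 ≡ −1, so 17 is not a witness.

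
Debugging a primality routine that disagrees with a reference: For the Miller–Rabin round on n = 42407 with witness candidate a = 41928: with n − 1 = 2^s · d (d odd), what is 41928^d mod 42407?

42406

n − 1 = 42406 = 2^1 · 21203, so s = 1 and d = 21203.
Repeated squaring mod 42407: 41928^1 ≡ 41928, 41928^2 ≡ 17406, 41928^4 ≡ 13228, 41928^8 ≡ 8702, 41928^16 ≡ 28309, 41928^32 ≡ 34402, 41928^64 ≡ 3048, 41928^128 ≡ 3171, 41928^256 ≡ 4782, 41928^512 ≡ 10151, 41928^1024 ≡ 36198, 41928^2048 ≡ 3718, 41928^4096 ≡ 41249, 41928^8192 ≡ 26347, 41928^16384 ≡ 4226.
21203 = 16384 + 4096 + 512 + 128 + 64 + 16 + 2 + 1, so 41928^21203 ≡ 4226·41249·10151·3171·3048·28309·17406·41928 ≡ 42406 (mod 42407).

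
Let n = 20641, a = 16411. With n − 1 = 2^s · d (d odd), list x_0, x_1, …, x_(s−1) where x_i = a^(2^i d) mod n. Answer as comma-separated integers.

n − 1 = 20640 = 2^5 · 645, so s = 5 and d = 645.
x_0 = 16411^645 mod 20641 = 17559.
x_1 = 17559^2 mod 20641 = 3864.
x_2 = 3864^2 mod 20641 = 7053.
x_3 = 7053^2 mod 20641 = 20640.
x_4 = 20640^2 mod 20641 = 1.

17559, 3864, 7053, 20640, 1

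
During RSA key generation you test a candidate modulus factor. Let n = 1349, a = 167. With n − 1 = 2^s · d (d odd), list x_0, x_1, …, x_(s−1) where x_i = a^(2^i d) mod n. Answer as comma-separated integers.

1264, 480

n − 1 = 1348 = 2^2 · 337, so s = 2 and d = 337.
x_0 = 167^337 mod 1349 = 1264.
x_1 = 1264^2 mod 1349 = 480.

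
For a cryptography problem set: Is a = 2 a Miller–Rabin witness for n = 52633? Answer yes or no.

no

n − 1 = 52632 = 2^3 · 6579, so s = 3 and d = 6579.
Repeated squaring mod 52633: 2^1 ≡ 2, 2^2 ≡ 4, 2^4 ≡ 16, 2^8 ≡ 256, 2^16 ≡ 12903, 2^32 ≡ 9230, 2^64 ≡ 32706, 2^128 ≡ 21977, 2^256 ≡ 28121, 2^512 ≡ 32449, 2^1024 ≡ 14436, 2^2048 ≡ 24049, 2^4096 ≡ 22997.
6579 = 4096 + 2048 + 256 + 128 + 32 + 16 + 2 + 1, so 2^6579 ≡ 22997·24049·28121·21977·9230·12903·4·2 ≡ 1 (mod 52633).
x_0 = 2^6579 mod 52633 = 1.
x_0 = 1, so 2 is not a witness.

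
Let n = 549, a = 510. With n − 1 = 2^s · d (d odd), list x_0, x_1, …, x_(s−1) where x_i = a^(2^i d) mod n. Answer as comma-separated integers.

n − 1 = 548 = 2^2 · 137, so s = 2 and d = 137.
x_0 = 510^137 mod 549 = 423.
x_1 = 423^2 mod 549 = 504.

423, 504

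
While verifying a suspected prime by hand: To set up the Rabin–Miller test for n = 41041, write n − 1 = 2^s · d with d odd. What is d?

Halving: 41040 → 20520 → 10260 → 5130 → 2565; 2565 is odd.
So 41040 = 2^4 · 2565.

2565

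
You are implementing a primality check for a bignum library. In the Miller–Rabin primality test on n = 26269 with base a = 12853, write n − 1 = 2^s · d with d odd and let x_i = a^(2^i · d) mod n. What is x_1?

9152

n − 1 = 26268 = 2^2 · 6567, so s = 2 and d = 6567.
x_0 = 12853^6567 mod 26269 = 16829.
x_1 = 16829^2 mod 26269 = 9152.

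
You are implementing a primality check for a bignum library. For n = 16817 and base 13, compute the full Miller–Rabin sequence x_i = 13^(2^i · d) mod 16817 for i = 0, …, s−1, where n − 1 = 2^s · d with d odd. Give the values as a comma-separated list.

n − 1 = 16816 = 2^4 · 1051, so s = 4 and d = 1051.
x_0 = 13^1051 mod 16817 = 8292.
x_1 = 8292^2 mod 16817 = 9368.
x_2 = 9368^2 mod 16817 = 8318.
x_3 = 8318^2 mod 16817 = 3986.

8292, 9368, 8318, 3986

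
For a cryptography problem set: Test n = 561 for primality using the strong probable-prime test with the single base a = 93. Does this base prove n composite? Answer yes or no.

n − 1 = 560 = 2^4 · 35, so s = 4 and d = 35.
Repeated squaring mod 561: 93^1 ≡ 93, 93^2 ≡ 234, 93^4 ≡ 339, 93^8 ≡ 477, 93^16 ≡ 324, 93^32 ≡ 69.
35 = 32 + 2 + 1, so 93^35 ≡ 69·234·93 ≡ 342 (mod 561).
x_0 = 93^35 mod 561 = 342.
x_0 is neither 1 nor 560, so continue squaring.
x_1 = 342^2 mod 561 = 276.
x_2 = 276^2 mod 561 = 441.
x_3 = 441^2 mod 561 = 375.
Reached i = s−1 = 3 without hitting −1: 93 is a Miller–Rabin witness and 561 is composite.

yes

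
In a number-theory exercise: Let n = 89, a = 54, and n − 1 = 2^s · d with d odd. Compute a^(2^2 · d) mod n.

n − 1 = 88 = 2^3 · 11, so s = 3 and d = 11.
x_0 = 54^11 mod 89 = 12.
x_1 = 12^2 mod 89 = 55.
x_2 = 55^2 mod 89 = 88.

88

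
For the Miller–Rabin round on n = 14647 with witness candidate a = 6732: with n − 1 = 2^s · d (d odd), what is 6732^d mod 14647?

9138

n − 1 = 14646 = 2^1 · 7323, so s = 1 and d = 7323.
Repeated squaring mod 14647: 6732^1 ≡ 6732, 6732^2 ≡ 2006, 6732^4 ≡ 10758, 6732^8 ≡ 8617, 6732^16 ≡ 7046, 6732^32 ≡ 7433, 6732^64 ≡ 1005, 6732^128 ≡ 14029, 6732^256 ≡ 1102, 6732^512 ≡ 13350, 6732^1024 ≡ 12451, 6732^2048 ≡ 3553, 6732^4096 ≡ 12742.
7323 = 4096 + 2048 + 1024 + 128 + 16 + 8 + 2 + 1, so 6732^7323 ≡ 12742·3553·12451·14029·7046·8617·2006·6732 ≡ 9138 (mod 14647).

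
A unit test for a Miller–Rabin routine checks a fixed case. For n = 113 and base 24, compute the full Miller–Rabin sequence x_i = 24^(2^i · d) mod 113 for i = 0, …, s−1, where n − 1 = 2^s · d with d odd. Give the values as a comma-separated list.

n − 1 = 112 = 2^4 · 7, so s = 4 and d = 7.
x_0 = 24^7 mod 113 = 78.
x_1 = 78^2 mod 113 = 95.
x_2 = 95^2 mod 113 = 98.
x_3 = 98^2 mod 113 = 112.

78, 95, 98, 112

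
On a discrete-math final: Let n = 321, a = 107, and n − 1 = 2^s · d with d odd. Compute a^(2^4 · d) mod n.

214

n − 1 = 320 = 2^6 · 5, so s = 6 and d = 5.
x_0 = 107^5 mod 321 = 107.
x_1 = 107^2 mod 321 = 214.
x_2 = 214^2 mod 321 = 214.
x_3 = 214^2 mod 321 = 214.
x_4 = 214^2 mod 321 = 214.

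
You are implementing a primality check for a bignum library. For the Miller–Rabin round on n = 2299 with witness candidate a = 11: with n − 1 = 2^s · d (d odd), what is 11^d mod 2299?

n − 1 = 2298 = 2^1 · 1149, so s = 1 and d = 1149.
11^1149 mod 2299 = 1331.

1331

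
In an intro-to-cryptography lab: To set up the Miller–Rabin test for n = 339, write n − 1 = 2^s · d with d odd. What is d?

Halving: 338 → 169; 169 is odd.
So 338 = 2^1 · 169.

169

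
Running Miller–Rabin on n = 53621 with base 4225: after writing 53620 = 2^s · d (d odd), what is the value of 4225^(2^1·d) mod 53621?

n − 1 = 53620 = 2^2 · 13405, so s = 2 and d = 13405.
x_0 = 4225^13405 mod 53621 = 1248.
x_1 = 1248^2 mod 53621 = 2495.

2495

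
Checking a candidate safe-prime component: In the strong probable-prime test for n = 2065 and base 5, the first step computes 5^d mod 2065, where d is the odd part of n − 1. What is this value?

1385

n − 1 = 2064 = 2^4 · 129, so s = 4 and d = 129.
Repeated squaring mod 2065: 5^1 ≡ 5, 5^2 ≡ 25, 5^4 ≡ 625, 5^8 ≡ 340, 5^16 ≡ 2025, 5^32 ≡ 1600, 5^64 ≡ 1465, 5^128 ≡ 690.
129 = 128 + 1, so 5^129 ≡ 690·5 ≡ 1385 (mod 2065).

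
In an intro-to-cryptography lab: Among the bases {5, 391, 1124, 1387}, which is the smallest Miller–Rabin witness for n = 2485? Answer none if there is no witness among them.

n − 1 = 2484 = 2^2 · 621, so s = 2 and d = 621.
Base 5: x_0 = 5^621 mod 2485 = 1070. x_0 is neither 1 nor 2484, so continue squaring. x_1 = 1070^2 mod 2485 = 1800. Reached i = s−1 = 1 without hitting −1: 5 is a Miller–Rabin witness and 2485 is composite.
Base 391: x_0 = 391^621 mod 2485 = 1861. x_0 is neither 1 nor 2484, so continue squaring. x_1 = 1861^2 mod 2485 = 1716. Reached i = s−1 = 1 without hitting −1: 391 is a Miller–Rabin witness and 2485 is composite.
Base 1124: x_0 = 1124^621 mod 2485 = 1464. x_0 is neither 1 nor 2484, so continue squaring. x_1 = 1464^2 mod 2485 = 1226. Reached i = s−1 = 1 without hitting −1: 1124 is a Miller–Rabin witness and 2485 is composite.
Base 1387: x_0 = 1387^621 mod 2485 = 1282. x_0 is neither 1 nor 2484, so continue squaring. x_1 = 1282^2 mod 2485 = 939. Reached i = s−1 = 1 without hitting −1: 1387 is a Miller–Rabin witness and 2485 is composite.
The smallest witness among the given bases is 5.

5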